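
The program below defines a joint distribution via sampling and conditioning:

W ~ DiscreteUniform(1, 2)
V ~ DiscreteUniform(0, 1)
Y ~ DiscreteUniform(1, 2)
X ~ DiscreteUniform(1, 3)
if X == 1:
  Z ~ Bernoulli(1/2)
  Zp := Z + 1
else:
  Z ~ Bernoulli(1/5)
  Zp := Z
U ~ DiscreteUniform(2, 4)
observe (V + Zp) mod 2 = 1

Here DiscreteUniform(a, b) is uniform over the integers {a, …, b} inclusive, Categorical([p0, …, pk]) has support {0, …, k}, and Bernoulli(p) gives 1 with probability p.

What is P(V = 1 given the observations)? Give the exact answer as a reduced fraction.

P(V = 1 | obs) = 7/10

Enumerate traces; 72 have nonzero weight after conditioning:
  (W=1, V=0, Y=1, X=1, Z=0, U=2) weight 1/144
  (W=1, V=0, Y=1, X=1, Z=0, U=3) weight 1/144
  (W=1, V=0, Y=1, X=1, Z=0, U=4) weight 1/144
  (W=1, V=0, Y=1, X=2, Z=1, U=2) weight 1/360
  (W=1, V=0, Y=1, X=2, Z=1, U=3) weight 1/360
  (W=1, V=0, Y=1, X=2, Z=1, U=4) weight 1/360
  (W=1, V=0, Y=1, X=3, Z=1, U=2) weight 1/360
  (W=1, V=0, Y=1, X=3, Z=1, U=3) weight 1/360
  (W=1, V=1, Y=1, X=1, Z=1, U=2) weight 1/144
  … 63 more
Group by V:
  weight(V=0) = 3/20
  weight(V=1) = 7/20
Total weight = 3/20 + 7/20 = 1/2
P(V=0 | obs) = 3/20 / 1/2 = 3/10
P(V=1 | obs) = 7/20 / 1/2 = 7/10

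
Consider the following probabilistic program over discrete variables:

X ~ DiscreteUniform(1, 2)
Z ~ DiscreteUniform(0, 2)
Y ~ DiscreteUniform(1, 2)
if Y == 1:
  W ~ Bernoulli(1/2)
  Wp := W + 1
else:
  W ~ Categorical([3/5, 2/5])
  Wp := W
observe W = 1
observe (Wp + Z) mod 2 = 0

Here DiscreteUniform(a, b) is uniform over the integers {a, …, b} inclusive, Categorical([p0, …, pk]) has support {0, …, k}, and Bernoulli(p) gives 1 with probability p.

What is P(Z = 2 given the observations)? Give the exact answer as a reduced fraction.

P(Z = 2 | obs) = 5/14

Enumerate traces; 6 have nonzero weight after conditioning:
  (X=1, Z=0, Y=1, W=1) weight 1/24
  (X=1, Z=1, Y=2, W=1) weight 1/30
  (X=1, Z=2, Y=1, W=1) weight 1/24
  (X=2, Z=0, Y=1, W=1) weight 1/24
  (X=2, Z=1, Y=2, W=1) weight 1/30
  (X=2, Z=2, Y=1, W=1) weight 1/24
Group by Z:
  weight(Z=0) = 1/12
  weight(Z=1) = 1/15
  weight(Z=2) = 1/12
Total weight = 1/12 + 1/15 + 1/12 = 7/30
P(Z=0 | obs) = 1/12 / 7/30 = 5/14
P(Z=1 | obs) = 1/15 / 7/30 = 2/7
P(Z=2 | obs) = 1/12 / 7/30 = 5/14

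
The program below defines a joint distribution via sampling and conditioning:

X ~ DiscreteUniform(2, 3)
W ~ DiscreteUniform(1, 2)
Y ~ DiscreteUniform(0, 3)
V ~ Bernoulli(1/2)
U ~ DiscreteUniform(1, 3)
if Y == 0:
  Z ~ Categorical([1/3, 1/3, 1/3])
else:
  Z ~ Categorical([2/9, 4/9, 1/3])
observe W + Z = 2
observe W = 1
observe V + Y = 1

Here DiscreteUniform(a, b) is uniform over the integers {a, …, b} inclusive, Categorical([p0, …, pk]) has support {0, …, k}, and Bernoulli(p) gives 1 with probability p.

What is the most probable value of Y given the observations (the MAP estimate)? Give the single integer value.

argmax_v P(Y = v | obs) = 1

Enumerate traces; 12 have nonzero weight after conditioning:
  (X=2, W=1, Y=0, V=1, U=1, Z=1) weight 1/288
  (X=2, W=1, Y=0, V=1, U=2, Z=1) weight 1/288
  (X=2, W=1, Y=0, V=1, U=3, Z=1) weight 1/288
  (X=2, W=1, Y=1, V=0, U=1, Z=1) weight 1/216
  (X=2, W=1, Y=1, V=0, U=2, Z=1) weight 1/216
  (X=2, W=1, Y=1, V=0, U=3, Z=1) weight 1/216
  (X=3, W=1, Y=0, V=1, U=1, Z=1) weight 1/288
  (X=3, W=1, Y=0, V=1, U=2, Z=1) weight 1/288
  … 4 more
Group by Y:
  weight(Y=0) = 1/48
  weight(Y=1) = 1/36
Total weight = 1/48 + 1/36 = 7/144
P(Y=0 | obs) = 1/48 / 7/144 = 3/7
P(Y=1 | obs) = 1/36 / 7/144 = 4/7
argmax = 1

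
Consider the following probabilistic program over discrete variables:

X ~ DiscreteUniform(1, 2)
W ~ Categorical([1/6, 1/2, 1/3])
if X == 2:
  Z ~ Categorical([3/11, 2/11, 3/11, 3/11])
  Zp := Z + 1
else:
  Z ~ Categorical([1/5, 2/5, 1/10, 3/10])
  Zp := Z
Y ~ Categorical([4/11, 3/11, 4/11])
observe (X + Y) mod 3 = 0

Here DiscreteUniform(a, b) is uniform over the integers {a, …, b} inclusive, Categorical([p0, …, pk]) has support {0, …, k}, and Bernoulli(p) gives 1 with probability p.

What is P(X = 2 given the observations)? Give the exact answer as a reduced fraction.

P(X = 2 | obs) = 3/7

Enumerate traces; 24 have nonzero weight after conditioning:
  (X=1, W=0, Z=0, Y=2) weight 1/165
  (X=1, W=0, Z=1, Y=2) weight 2/165
  (X=1, W=0, Z=2, Y=2) weight 1/330
  (X=1, W=0, Z=3, Y=2) weight 1/110
  (X=1, W=1, Z=0, Y=2) weight 1/55
  (X=1, W=1, Z=1, Y=2) weight 2/55
  (X=1, W=1, Z=2, Y=2) weight 1/110
  (X=1, W=1, Z=3, Y=2) weight 3/110
  (X=2, W=0, Z=0, Y=1) weight 3/484
  … 15 more
Group by X:
  weight(X=1) = 2/11
  weight(X=2) = 3/22
Total weight = 2/11 + 3/22 = 7/22
P(X=1 | obs) = 2/11 / 7/22 = 4/7
P(X=2 | obs) = 3/22 / 7/22 = 3/7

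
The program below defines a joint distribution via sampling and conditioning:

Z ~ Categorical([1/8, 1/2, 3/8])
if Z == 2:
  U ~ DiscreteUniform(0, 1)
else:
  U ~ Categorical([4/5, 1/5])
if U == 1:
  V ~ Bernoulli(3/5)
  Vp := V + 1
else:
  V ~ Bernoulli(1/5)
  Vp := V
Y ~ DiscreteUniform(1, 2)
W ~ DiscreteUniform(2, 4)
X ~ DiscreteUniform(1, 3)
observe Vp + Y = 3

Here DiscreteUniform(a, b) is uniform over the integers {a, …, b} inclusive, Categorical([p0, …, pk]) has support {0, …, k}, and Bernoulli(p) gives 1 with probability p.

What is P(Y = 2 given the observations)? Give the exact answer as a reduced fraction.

P(Y = 2 | obs) = 7/12

Enumerate traces; 81 have nonzero weight after conditioning:
  (Z=0, U=0, V=1, Y=2, W=2, X=1) weight 1/900
  (Z=0, U=0, V=1, Y=2, W=2, X=2) weight 1/900
  (Z=0, U=0, V=1, Y=2, W=2, X=3) weight 1/900
  (Z=0, U=0, V=1, Y=2, W=3, X=1) weight 1/900
  (Z=0, U=0, V=1, Y=2, W=3, X=2) weight 1/900
  (Z=0, U=0, V=1, Y=2, W=3, X=3) weight 1/900
  (Z=0, U=0, V=1, Y=2, W=4, X=1) weight 1/900
  (Z=0, U=0, V=1, Y=2, W=4, X=2) weight 1/900
  (Z=0, U=1, V=1, Y=1, W=2, X=1) weight 1/1200
  … 72 more
Group by Y:
  weight(Y=1) = 3/32
  weight(Y=2) = 21/160
Total weight = 3/32 + 21/160 = 9/40
P(Y=1 | obs) = 3/32 / 9/40 = 5/12
P(Y=2 | obs) = 21/160 / 9/40 = 7/12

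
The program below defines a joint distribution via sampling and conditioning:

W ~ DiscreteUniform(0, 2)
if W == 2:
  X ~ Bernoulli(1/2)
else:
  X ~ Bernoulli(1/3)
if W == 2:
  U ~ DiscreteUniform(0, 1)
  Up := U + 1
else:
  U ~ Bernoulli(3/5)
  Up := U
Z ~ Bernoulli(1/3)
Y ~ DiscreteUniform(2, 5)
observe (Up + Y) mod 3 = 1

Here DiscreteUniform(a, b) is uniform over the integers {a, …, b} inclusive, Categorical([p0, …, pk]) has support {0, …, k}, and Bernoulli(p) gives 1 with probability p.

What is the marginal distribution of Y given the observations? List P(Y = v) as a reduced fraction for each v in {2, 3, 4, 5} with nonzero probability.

Enumerate traces; 28 have nonzero weight after conditioning:
  (W=0, X=0, U=0, Z=0, Y=4) weight 2/135
  (W=0, X=0, U=0, Z=1, Y=4) weight 1/135
  (W=0, X=0, U=1, Z=0, Y=3) weight 1/45
  (W=0, X=0, U=1, Z=1, Y=3) weight 1/90
  (W=0, X=1, U=0, Z=0, Y=4) weight 1/135
  (W=0, X=1, U=0, Z=1, Y=4) weight 1/270
  (W=0, X=1, U=1, Z=0, Y=3) weight 1/90
  (W=0, X=1, U=1, Z=1, Y=3) weight 1/180
  (W=2, X=0, U=1, Z=0, Y=2) weight 1/72
  (W=2, X=0, U=1, Z=0, Y=5) weight 1/72
  … 18 more
Group by Y:
  weight(Y=2) = 1/24
  weight(Y=3) = 17/120
  weight(Y=4) = 1/15
  weight(Y=5) = 1/24
Total weight = 1/24 + 17/120 + 1/15 + 1/24 = 7/24
P(Y=2 | obs) = 1/24 / 7/24 = 1/7
P(Y=3 | obs) = 17/120 / 7/24 = 17/35
P(Y=4 | obs) = 1/15 / 7/24 = 8/35
P(Y=5 | obs) = 1/24 / 7/24 = 1/7

P(Y=2) = 1/7, P(Y=3) = 17/35, P(Y=4) = 8/35, P(Y=5) = 1/7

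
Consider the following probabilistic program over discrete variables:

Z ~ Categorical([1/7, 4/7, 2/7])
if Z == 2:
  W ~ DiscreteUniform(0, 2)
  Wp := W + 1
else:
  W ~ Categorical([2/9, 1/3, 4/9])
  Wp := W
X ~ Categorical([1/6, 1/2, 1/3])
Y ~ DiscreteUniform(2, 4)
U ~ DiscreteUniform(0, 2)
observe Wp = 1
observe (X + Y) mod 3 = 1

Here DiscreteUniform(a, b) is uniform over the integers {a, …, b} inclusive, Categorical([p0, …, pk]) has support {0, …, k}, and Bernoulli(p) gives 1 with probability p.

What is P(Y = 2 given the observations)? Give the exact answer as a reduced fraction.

P(Y = 2 | obs) = 1/3

Enumerate traces; 27 have nonzero weight after conditioning:
  (Z=0, W=1, X=0, Y=4, U=0) weight 1/1134
  (Z=0, W=1, X=0, Y=4, U=1) weight 1/1134
  (Z=0, W=1, X=0, Y=4, U=2) weight 1/1134
  (Z=0, W=1, X=1, Y=3, U=0) weight 1/378
  (Z=0, W=1, X=1, Y=3, U=1) weight 1/378
  (Z=0, W=1, X=1, Y=3, U=2) weight 1/378
  (Z=0, W=1, X=2, Y=2, U=0) weight 1/567
  (Z=0, W=1, X=2, Y=2, U=1) weight 1/567
  … 19 more
Group by Y:
  weight(Y=2) = 1/27
  weight(Y=3) = 1/18
  weight(Y=4) = 1/54
Total weight = 1/27 + 1/18 + 1/54 = 1/9
P(Y=2 | obs) = 1/27 / 1/9 = 1/3
P(Y=3 | obs) = 1/18 / 1/9 = 1/2
P(Y=4 | obs) = 1/54 / 1/9 = 1/6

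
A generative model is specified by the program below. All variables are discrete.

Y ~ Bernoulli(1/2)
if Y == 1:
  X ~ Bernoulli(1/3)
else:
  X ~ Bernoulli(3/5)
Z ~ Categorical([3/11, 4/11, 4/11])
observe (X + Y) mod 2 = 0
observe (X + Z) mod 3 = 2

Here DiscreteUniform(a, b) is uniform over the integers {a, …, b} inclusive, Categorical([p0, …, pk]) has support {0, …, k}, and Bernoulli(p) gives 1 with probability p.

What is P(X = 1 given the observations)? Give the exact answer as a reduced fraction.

P(X = 1 | obs) = 5/11

Enumerate traces; 2 have nonzero weight after conditioning:
  (Y=0, X=0, Z=2) weight 4/55
  (Y=1, X=1, Z=1) weight 2/33
Group by X:
  weight(X=0) = 4/55
  weight(X=1) = 2/33
Total weight = 4/55 + 2/33 = 2/15
P(X=0 | obs) = 4/55 / 2/15 = 6/11
P(X=1 | obs) = 2/33 / 2/15 = 5/11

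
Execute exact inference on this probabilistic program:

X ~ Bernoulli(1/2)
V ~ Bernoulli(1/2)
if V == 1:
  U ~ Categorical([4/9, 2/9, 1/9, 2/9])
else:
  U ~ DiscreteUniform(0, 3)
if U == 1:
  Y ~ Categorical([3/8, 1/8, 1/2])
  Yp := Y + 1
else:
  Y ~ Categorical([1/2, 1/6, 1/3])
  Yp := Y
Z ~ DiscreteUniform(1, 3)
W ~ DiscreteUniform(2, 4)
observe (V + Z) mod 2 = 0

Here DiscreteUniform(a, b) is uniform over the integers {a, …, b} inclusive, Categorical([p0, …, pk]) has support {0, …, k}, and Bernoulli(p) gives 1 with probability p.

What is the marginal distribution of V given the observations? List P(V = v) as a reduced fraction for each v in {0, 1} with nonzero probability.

P(V=0) = 1/3, P(V=1) = 2/3

Enumerate traces; 216 have nonzero weight after conditioning:
  (X=0, V=0, U=0, Y=0, Z=2, W=2) weight 1/288
  (X=0, V=0, U=0, Y=0, Z=2, W=3) weight 1/288
  (X=0, V=0, U=0, Y=0, Z=2, W=4) weight 1/288
  (X=0, V=0, U=0, Y=1, Z=2, W=2) weight 1/864
  (X=0, V=0, U=0, Y=1, Z=2, W=3) weight 1/864
  (X=0, V=0, U=0, Y=1, Z=2, W=4) weight 1/864
  (X=0, V=0, U=0, Y=2, Z=2, W=2) weight 1/432
  (X=0, V=0, U=0, Y=2, Z=2, W=3) weight 1/432
  (X=0, V=1, U=0, Y=0, Z=1, W=2) weight 1/162
  … 207 more
Group by V:
  weight(V=0) = 1/6
  weight(V=1) = 1/3
Total weight = 1/6 + 1/3 = 1/2
P(V=0 | obs) = 1/6 / 1/2 = 1/3
P(V=1 | obs) = 1/3 / 1/2 = 2/3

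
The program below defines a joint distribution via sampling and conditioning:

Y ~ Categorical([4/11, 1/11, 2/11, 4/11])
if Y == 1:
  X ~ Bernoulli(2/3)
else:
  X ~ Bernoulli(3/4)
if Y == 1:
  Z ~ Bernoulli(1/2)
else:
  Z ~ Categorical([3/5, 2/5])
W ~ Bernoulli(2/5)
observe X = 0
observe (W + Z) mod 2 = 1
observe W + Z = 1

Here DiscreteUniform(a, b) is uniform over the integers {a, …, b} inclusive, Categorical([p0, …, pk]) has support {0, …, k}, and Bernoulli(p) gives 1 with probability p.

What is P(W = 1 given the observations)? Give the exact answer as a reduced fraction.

Enumerate traces; 8 have nonzero weight after conditioning:
  (Y=0, X=0, Z=0, W=1) weight 6/275
  (Y=0, X=0, Z=1, W=0) weight 6/275
  (Y=1, X=0, Z=0, W=1) weight 1/165
  (Y=1, X=0, Z=1, W=0) weight 1/110
  (Y=2, X=0, Z=0, W=1) weight 3/275
  (Y=2, X=0, Z=1, W=0) weight 3/275
  (Y=3, X=0, Z=0, W=1) weight 6/275
  (Y=3, X=0, Z=1, W=0) weight 6/275
Group by W:
  weight(W=0) = 7/110
  weight(W=1) = 2/33
Total weight = 7/110 + 2/33 = 41/330
P(W=0 | obs) = 7/110 / 41/330 = 21/41
P(W=1 | obs) = 2/33 / 41/330 = 20/41

P(W = 1 | obs) = 20/41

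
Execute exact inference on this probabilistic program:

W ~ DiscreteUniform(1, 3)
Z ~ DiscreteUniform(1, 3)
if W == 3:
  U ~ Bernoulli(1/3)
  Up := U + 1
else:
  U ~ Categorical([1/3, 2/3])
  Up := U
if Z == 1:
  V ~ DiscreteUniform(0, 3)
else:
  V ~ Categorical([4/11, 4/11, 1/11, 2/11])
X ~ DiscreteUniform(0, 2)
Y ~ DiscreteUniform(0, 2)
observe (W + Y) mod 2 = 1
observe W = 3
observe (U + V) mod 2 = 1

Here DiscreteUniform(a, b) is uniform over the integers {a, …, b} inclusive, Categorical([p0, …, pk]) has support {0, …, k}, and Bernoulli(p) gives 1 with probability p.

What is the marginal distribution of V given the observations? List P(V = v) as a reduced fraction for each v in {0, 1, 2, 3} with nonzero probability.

P(V=0) = 43/202, P(V=1) = 43/101, P(V=2) = 19/202, P(V=3) = 27/101

Enumerate traces; 72 have nonzero weight after conditioning:
  (W=3, Z=1, U=0, V=1, X=0, Y=0) weight 1/486
  (W=3, Z=1, U=0, V=1, X=0, Y=2) weight 1/486
  (W=3, Z=1, U=0, V=1, X=1, Y=0) weight 1/486
  (W=3, Z=1, U=0, V=1, X=1, Y=2) weight 1/486
  (W=3, Z=1, U=0, V=1, X=2, Y=0) weight 1/486
  (W=3, Z=1, U=0, V=1, X=2, Y=2) weight 1/486
  (W=3, Z=1, U=0, V=3, X=0, Y=0) weight 1/486
  (W=3, Z=1, U=0, V=3, X=0, Y=2) weight 1/486
  (W=3, Z=1, U=1, V=0, X=0, Y=0) weight 1/972
  (W=3, Z=1, U=1, V=2, X=0, Y=0) weight 1/972
  … 62 more
Group by V:
  weight(V=0) = 43/1782
  weight(V=1) = 43/891
  weight(V=2) = 19/1782
  weight(V=3) = 1/33
Total weight = 43/1782 + 43/891 + 19/1782 + 1/33 = 101/891
P(V=0 | obs) = 43/1782 / 101/891 = 43/202
P(V=1 | obs) = 43/891 / 101/891 = 43/101
P(V=2 | obs) = 19/1782 / 101/891 = 19/202
P(V=3 | obs) = 1/33 / 101/891 = 27/101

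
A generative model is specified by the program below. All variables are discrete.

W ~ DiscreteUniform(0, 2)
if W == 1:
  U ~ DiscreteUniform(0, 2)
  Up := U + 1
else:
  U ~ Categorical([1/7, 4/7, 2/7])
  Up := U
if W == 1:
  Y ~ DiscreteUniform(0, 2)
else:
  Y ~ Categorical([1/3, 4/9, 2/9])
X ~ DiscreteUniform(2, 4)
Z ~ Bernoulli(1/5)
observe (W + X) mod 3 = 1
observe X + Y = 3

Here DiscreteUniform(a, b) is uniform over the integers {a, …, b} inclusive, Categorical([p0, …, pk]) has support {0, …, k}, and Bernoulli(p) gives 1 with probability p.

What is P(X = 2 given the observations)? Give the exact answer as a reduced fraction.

P(X = 2 | obs) = 4/7

Enumerate traces; 12 have nonzero weight after conditioning:
  (W=1, U=0, Y=0, X=3, Z=0) weight 4/405
  (W=1, U=0, Y=0, X=3, Z=1) weight 1/405
  (W=1, U=1, Y=0, X=3, Z=0) weight 4/405
  (W=1, U=1, Y=0, X=3, Z=1) weight 1/405
  (W=1, U=2, Y=0, X=3, Z=0) weight 4/405
  (W=1, U=2, Y=0, X=3, Z=1) weight 1/405
  (W=2, U=0, Y=1, X=2, Z=0) weight 16/2835
  (W=2, U=0, Y=1, X=2, Z=1) weight 4/2835
  … 4 more
Group by X:
  weight(X=2) = 4/81
  weight(X=3) = 1/27
Total weight = 4/81 + 1/27 = 7/81
P(X=2 | obs) = 4/81 / 7/81 = 4/7
P(X=3 | obs) = 1/27 / 7/81 = 3/7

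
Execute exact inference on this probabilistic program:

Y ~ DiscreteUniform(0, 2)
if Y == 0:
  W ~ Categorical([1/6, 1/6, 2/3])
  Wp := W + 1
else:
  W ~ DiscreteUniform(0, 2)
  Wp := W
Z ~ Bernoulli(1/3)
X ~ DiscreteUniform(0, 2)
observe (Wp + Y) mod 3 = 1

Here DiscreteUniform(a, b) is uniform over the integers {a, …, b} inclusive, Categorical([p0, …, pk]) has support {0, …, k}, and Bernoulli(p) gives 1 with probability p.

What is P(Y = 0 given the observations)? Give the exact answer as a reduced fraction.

Enumerate traces; 18 have nonzero weight after conditioning:
  (Y=0, W=0, Z=0, X=0) weight 1/81
  (Y=0, W=0, Z=0, X=1) weight 1/81
  (Y=0, W=0, Z=0, X=2) weight 1/81
  (Y=0, W=0, Z=1, X=0) weight 1/162
  (Y=0, W=0, Z=1, X=1) weight 1/162
  (Y=0, W=0, Z=1, X=2) weight 1/162
  (Y=1, W=0, Z=0, X=0) weight 2/81
  (Y=1, W=0, Z=0, X=1) weight 2/81
  (Y=2, W=2, Z=0, X=0) weight 2/81
  … 9 more
Group by Y:
  weight(Y=0) = 1/18
  weight(Y=1) = 1/9
  weight(Y=2) = 1/9
Total weight = 1/18 + 1/9 + 1/9 = 5/18
P(Y=0 | obs) = 1/18 / 5/18 = 1/5
P(Y=1 | obs) = 1/9 / 5/18 = 2/5
P(Y=2 | obs) = 1/9 / 5/18 = 2/5

P(Y = 0 | obs) = 1/5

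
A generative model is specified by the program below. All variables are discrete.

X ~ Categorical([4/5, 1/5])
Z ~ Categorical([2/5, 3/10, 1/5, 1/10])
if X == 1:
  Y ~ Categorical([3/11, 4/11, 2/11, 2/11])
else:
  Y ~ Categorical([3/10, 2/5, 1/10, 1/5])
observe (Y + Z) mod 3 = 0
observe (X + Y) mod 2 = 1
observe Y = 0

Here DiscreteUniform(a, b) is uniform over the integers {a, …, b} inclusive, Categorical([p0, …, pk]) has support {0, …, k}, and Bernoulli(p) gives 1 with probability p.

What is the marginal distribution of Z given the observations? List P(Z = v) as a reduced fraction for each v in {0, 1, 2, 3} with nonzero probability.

P(Z=0) = 4/5, P(Z=3) = 1/5

Enumerate traces; 2 have nonzero weight after conditioning:
  (X=1, Z=0, Y=0) weight 6/275
  (X=1, Z=3, Y=0) weight 3/550
Group by Z:
  weight(Z=0) = 6/275
  weight(Z=3) = 3/550
Total weight = 6/275 + 3/550 = 3/110
P(Z=0 | obs) = 6/275 / 3/110 = 4/5
P(Z=3 | obs) = 3/550 / 3/110 = 1/5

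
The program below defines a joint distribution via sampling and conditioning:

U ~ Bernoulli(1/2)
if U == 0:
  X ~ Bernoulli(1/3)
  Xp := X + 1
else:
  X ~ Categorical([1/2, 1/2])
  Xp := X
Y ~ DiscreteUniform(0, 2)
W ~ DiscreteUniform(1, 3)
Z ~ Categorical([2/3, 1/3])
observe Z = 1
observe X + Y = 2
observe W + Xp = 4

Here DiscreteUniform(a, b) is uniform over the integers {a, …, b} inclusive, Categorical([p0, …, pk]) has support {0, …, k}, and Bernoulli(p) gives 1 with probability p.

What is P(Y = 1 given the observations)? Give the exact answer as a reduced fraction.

P(Y = 1 | obs) = 5/9

Enumerate traces; 3 have nonzero weight after conditioning:
  (U=0, X=0, Y=2, W=3, Z=1) weight 1/81
  (U=0, X=1, Y=1, W=2, Z=1) weight 1/162
  (U=1, X=1, Y=1, W=3, Z=1) weight 1/108
Group by Y:
  weight(Y=1) = 5/324
  weight(Y=2) = 1/81
Total weight = 5/324 + 1/81 = 1/36
P(Y=1 | obs) = 5/324 / 1/36 = 5/9
P(Y=2 | obs) = 1/81 / 1/36 = 4/9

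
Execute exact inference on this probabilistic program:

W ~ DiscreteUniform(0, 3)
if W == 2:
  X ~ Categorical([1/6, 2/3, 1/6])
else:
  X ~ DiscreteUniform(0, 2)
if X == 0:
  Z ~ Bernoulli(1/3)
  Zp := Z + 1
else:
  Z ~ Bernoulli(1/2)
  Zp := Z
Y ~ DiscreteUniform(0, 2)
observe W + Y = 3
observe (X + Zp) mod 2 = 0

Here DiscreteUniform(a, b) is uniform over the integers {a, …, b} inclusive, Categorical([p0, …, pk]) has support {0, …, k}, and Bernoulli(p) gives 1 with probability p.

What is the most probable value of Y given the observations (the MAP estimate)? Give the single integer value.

Enumerate traces; 9 have nonzero weight after conditioning:
  (W=1, X=0, Z=1, Y=2) weight 1/108
  (W=1, X=1, Z=1, Y=2) weight 1/72
  (W=1, X=2, Z=0, Y=2) weight 1/72
  (W=2, X=0, Z=1, Y=1) weight 1/216
  (W=2, X=1, Z=1, Y=1) weight 1/36
  (W=2, X=2, Z=0, Y=1) weight 1/144
  (W=3, X=0, Z=1, Y=0) weight 1/108
  (W=3, X=1, Z=1, Y=0) weight 1/72
  … 1 more
Group by Y:
  weight(Y=0) = 1/27
  weight(Y=1) = 17/432
  weight(Y=2) = 1/27
Total weight = 1/27 + 17/432 + 1/27 = 49/432
P(Y=0 | obs) = 1/27 / 49/432 = 16/49
P(Y=1 | obs) = 17/432 / 49/432 = 17/49
P(Y=2 | obs) = 1/27 / 49/432 = 16/49
argmax = 1

argmax_v P(Y = v | obs) = 1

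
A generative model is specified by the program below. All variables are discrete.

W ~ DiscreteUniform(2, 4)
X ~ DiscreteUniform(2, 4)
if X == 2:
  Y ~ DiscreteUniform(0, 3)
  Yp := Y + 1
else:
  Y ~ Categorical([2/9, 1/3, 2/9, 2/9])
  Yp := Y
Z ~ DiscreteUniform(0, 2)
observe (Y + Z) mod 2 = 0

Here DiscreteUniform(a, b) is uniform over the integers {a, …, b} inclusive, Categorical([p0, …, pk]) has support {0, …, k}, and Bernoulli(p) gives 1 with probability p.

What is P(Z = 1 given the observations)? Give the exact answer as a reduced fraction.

P(Z = 1 | obs) = 29/79

Enumerate traces; 54 have nonzero weight after conditioning:
  (W=2, X=2, Y=0, Z=0) weight 1/108
  (W=2, X=2, Y=0, Z=2) weight 1/108
  (W=2, X=2, Y=1, Z=1) weight 1/108
  (W=2, X=2, Y=2, Z=0) weight 1/108
  (W=2, X=2, Y=2, Z=2) weight 1/108
  (W=2, X=2, Y=3, Z=1) weight 1/108
  (W=2, X=3, Y=0, Z=0) weight 2/243
  (W=2, X=3, Y=0, Z=2) weight 2/243
  … 46 more
Group by Z:
  weight(Z=0) = 25/162
  weight(Z=1) = 29/162
  weight(Z=2) = 25/162
Total weight = 25/162 + 29/162 + 25/162 = 79/162
P(Z=0 | obs) = 25/162 / 79/162 = 25/79
P(Z=1 | obs) = 29/162 / 79/162 = 29/79
P(Z=2 | obs) = 25/162 / 79/162 = 25/79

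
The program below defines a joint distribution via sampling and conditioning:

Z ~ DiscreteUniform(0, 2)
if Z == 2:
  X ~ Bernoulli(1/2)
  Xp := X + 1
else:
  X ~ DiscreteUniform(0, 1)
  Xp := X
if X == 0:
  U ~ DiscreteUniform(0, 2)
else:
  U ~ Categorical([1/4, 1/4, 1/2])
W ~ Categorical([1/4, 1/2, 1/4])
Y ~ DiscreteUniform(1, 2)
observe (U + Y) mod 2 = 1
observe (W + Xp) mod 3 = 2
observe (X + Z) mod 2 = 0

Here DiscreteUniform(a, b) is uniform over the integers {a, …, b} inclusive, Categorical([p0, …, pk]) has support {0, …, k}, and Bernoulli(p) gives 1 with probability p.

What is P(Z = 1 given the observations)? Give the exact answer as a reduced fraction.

P(Z = 1 | obs) = 2/5

Enumerate traces; 9 have nonzero weight after conditioning:
  (Z=0, X=0, U=0, W=2, Y=1) weight 1/144
  (Z=0, X=0, U=1, W=2, Y=2) weight 1/144
  (Z=0, X=0, U=2, W=2, Y=1) weight 1/144
  (Z=1, X=1, U=0, W=1, Y=1) weight 1/96
  (Z=1, X=1, U=1, W=1, Y=2) weight 1/96
  (Z=1, X=1, U=2, W=1, Y=1) weight 1/48
  (Z=2, X=0, U=0, W=1, Y=1) weight 1/72
  (Z=2, X=0, U=1, W=1, Y=2) weight 1/72
  … 1 more
Group by Z:
  weight(Z=0) = 1/48
  weight(Z=1) = 1/24
  weight(Z=2) = 1/24
Total weight = 1/48 + 1/24 + 1/24 = 5/48
P(Z=0 | obs) = 1/48 / 5/48 = 1/5
P(Z=1 | obs) = 1/24 / 5/48 = 2/5
P(Z=2 | obs) = 1/24 / 5/48 = 2/5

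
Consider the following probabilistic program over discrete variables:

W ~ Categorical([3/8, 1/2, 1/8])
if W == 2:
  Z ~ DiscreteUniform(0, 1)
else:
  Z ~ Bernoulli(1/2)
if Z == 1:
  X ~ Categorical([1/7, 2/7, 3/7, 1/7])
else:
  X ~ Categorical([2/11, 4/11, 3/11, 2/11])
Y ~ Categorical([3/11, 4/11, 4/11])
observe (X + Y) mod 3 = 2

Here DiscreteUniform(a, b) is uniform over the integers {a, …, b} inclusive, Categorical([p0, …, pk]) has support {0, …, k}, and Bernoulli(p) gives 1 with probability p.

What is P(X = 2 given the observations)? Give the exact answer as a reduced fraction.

P(X = 2 | obs) = 81/281

Enumerate traces; 24 have nonzero weight after conditioning:
  (W=0, Z=0, X=0, Y=2) weight 3/242
  (W=0, Z=0, X=1, Y=1) weight 3/121
  (W=0, Z=0, X=2, Y=0) weight 27/1936
  (W=0, Z=0, X=3, Y=2) weight 3/242
  (W=0, Z=1, X=0, Y=2) weight 3/308
  (W=0, Z=1, X=1, Y=1) weight 3/154
  (W=0, Z=1, X=2, Y=0) weight 27/1232
  (W=0, Z=1, X=3, Y=2) weight 3/308
  … 16 more
Group by X:
  weight(X=0) = 50/847
  weight(X=1) = 100/847
  weight(X=2) = 81/847
  weight(X=3) = 50/847
Total weight = 50/847 + 100/847 + 81/847 + 50/847 = 281/847
P(X=0 | obs) = 50/847 / 281/847 = 50/281
P(X=1 | obs) = 100/847 / 281/847 = 100/281
P(X=2 | obs) = 81/847 / 281/847 = 81/281
P(X=3 | obs) = 50/847 / 281/847 = 50/281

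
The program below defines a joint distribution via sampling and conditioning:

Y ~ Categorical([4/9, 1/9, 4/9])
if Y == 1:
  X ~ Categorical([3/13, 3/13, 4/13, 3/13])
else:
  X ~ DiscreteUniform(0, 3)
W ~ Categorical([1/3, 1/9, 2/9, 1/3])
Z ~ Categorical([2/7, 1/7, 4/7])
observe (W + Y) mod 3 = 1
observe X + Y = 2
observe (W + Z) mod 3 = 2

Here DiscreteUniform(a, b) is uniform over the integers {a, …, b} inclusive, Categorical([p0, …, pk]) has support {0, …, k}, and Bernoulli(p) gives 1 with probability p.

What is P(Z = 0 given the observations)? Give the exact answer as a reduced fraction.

Enumerate traces; 4 have nonzero weight after conditioning:
  (Y=0, X=2, W=1, Z=1) weight 1/567
  (Y=1, X=1, W=0, Z=2) weight 4/819
  (Y=1, X=1, W=3, Z=2) weight 4/819
  (Y=2, X=0, W=2, Z=0) weight 4/567
Group by Z:
  weight(Z=0) = 4/567
  weight(Z=1) = 1/567
  weight(Z=2) = 8/819
Total weight = 4/567 + 1/567 + 8/819 = 137/7371
P(Z=0 | obs) = 4/567 / 137/7371 = 52/137
P(Z=1 | obs) = 1/567 / 137/7371 = 13/137
P(Z=2 | obs) = 8/819 / 137/7371 = 72/137

P(Z = 0 | obs) = 52/137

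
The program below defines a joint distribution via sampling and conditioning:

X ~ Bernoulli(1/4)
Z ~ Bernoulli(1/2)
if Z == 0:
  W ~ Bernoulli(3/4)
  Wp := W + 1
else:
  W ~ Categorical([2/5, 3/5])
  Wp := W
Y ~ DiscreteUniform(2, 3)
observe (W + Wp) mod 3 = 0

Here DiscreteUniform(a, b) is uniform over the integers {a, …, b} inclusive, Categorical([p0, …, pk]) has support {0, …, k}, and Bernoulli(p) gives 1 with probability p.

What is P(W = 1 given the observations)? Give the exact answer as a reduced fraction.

Enumerate traces; 8 have nonzero weight after conditioning:
  (X=0, Z=0, W=1, Y=2) weight 9/64
  (X=0, Z=0, W=1, Y=3) weight 9/64
  (X=0, Z=1, W=0, Y=2) weight 3/40
  (X=0, Z=1, W=0, Y=3) weight 3/40
  (X=1, Z=0, W=1, Y=2) weight 3/64
  (X=1, Z=0, W=1, Y=3) weight 3/64
  (X=1, Z=1, W=0, Y=2) weight 1/40
  (X=1, Z=1, W=0, Y=3) weight 1/40
Group by W:
  weight(W=0) = 1/5
  weight(W=1) = 3/8
Total weight = 1/5 + 3/8 = 23/40
P(W=0 | obs) = 1/5 / 23/40 = 8/23
P(W=1 | obs) = 3/8 / 23/40 = 15/23

P(W = 1 | obs) = 15/23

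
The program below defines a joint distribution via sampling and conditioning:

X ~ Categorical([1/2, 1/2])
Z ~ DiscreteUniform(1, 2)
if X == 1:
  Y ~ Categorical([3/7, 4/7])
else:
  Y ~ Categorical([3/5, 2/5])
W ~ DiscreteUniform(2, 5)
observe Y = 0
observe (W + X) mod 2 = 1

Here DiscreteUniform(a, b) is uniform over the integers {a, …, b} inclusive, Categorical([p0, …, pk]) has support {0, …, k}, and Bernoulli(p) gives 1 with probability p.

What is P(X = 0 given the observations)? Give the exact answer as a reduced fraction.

Enumerate traces; 8 have nonzero weight after conditioning:
  (X=0, Z=1, Y=0, W=3) weight 3/80
  (X=0, Z=1, Y=0, W=5) weight 3/80
  (X=0, Z=2, Y=0, W=3) weight 3/80
  (X=0, Z=2, Y=0, W=5) weight 3/80
  (X=1, Z=1, Y=0, W=2) weight 3/112
  (X=1, Z=1, Y=0, W=4) weight 3/112
  (X=1, Z=2, Y=0, W=2) weight 3/112
  (X=1, Z=2, Y=0, W=4) weight 3/112
Group by X:
  weight(X=0) = 3/20
  weight(X=1) = 3/28
Total weight = 3/20 + 3/28 = 9/35
P(X=0 | obs) = 3/20 / 9/35 = 7/12
P(X=1 | obs) = 3/28 / 9/35 = 5/12

P(X = 0 | obs) = 7/12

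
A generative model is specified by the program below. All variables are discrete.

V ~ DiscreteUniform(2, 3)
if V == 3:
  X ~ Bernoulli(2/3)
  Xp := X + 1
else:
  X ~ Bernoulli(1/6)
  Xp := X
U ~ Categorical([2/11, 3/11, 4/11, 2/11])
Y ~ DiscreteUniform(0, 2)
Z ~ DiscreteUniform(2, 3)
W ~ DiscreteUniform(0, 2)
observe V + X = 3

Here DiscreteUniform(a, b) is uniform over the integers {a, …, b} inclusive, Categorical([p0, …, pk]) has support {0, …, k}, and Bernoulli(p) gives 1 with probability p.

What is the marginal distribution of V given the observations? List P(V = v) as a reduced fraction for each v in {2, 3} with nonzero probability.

P(V=2) = 1/3, P(V=3) = 2/3

Enumerate traces; 144 have nonzero weight after conditioning:
  (V=2, X=1, U=0, Y=0, Z=2, W=0) weight 1/1188
  (V=2, X=1, U=0, Y=0, Z=2, W=1) weight 1/1188
  (V=2, X=1, U=0, Y=0, Z=2, W=2) weight 1/1188
  (V=2, X=1, U=0, Y=0, Z=3, W=0) weight 1/1188
  (V=2, X=1, U=0, Y=0, Z=3, W=1) weight 1/1188
  (V=2, X=1, U=0, Y=0, Z=3, W=2) weight 1/1188
  (V=2, X=1, U=0, Y=1, Z=2, W=0) weight 1/1188
  (V=2, X=1, U=0, Y=1, Z=2, W=1) weight 1/1188
  (V=3, X=0, U=0, Y=0, Z=2, W=0) weight 1/594
  … 135 more
Group by V:
  weight(V=2) = 1/12
  weight(V=3) = 1/6
Total weight = 1/12 + 1/6 = 1/4
P(V=2 | obs) = 1/12 / 1/4 = 1/3
P(V=3 | obs) = 1/6 / 1/4 = 2/3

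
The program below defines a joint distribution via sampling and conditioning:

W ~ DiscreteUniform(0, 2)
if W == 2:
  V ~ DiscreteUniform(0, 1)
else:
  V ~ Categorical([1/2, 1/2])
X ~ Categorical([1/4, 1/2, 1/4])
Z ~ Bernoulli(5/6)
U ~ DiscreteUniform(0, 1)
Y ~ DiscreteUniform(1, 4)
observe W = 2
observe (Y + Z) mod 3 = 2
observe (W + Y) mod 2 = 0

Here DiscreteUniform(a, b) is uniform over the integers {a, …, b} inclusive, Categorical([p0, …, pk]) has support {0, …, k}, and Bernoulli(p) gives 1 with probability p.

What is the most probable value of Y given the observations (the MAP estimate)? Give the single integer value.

argmax_v P(Y = v | obs) = 4

Enumerate traces; 24 have nonzero weight after conditioning:
  (W=2, V=0, X=0, Z=0, U=0, Y=2) weight 1/1152
  (W=2, V=0, X=0, Z=0, U=1, Y=2) weight 1/1152
  (W=2, V=0, X=0, Z=1, U=0, Y=4) weight 5/1152
  (W=2, V=0, X=0, Z=1, U=1, Y=4) weight 5/1152
  (W=2, V=0, X=1, Z=0, U=0, Y=2) weight 1/576
  (W=2, V=0, X=1, Z=0, U=1, Y=2) weight 1/576
  (W=2, V=0, X=1, Z=1, U=0, Y=4) weight 5/576
  (W=2, V=0, X=1, Z=1, U=1, Y=4) weight 5/576
  … 16 more
Group by Y:
  weight(Y=2) = 1/72
  weight(Y=4) = 5/72
Total weight = 1/72 + 5/72 = 1/12
P(Y=2 | obs) = 1/72 / 1/12 = 1/6
P(Y=4 | obs) = 5/72 / 1/12 = 5/6
argmax = 4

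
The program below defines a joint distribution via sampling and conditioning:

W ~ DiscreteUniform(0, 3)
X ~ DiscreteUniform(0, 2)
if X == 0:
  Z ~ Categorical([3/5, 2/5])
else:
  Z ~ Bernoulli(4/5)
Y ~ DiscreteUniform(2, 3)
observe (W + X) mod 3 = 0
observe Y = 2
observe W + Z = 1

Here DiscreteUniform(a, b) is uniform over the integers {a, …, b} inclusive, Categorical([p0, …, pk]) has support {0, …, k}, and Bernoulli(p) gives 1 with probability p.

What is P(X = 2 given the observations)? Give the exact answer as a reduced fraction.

Enumerate traces; 2 have nonzero weight after conditioning:
  (W=0, X=0, Z=1, Y=2) weight 1/60
  (W=1, X=2, Z=0, Y=2) weight 1/120
Group by X:
  weight(X=0) = 1/60
  weight(X=2) = 1/120
Total weight = 1/60 + 1/120 = 1/40
P(X=0 | obs) = 1/60 / 1/40 = 2/3
P(X=2 | obs) = 1/120 / 1/40 = 1/3

P(X = 2 | obs) = 1/3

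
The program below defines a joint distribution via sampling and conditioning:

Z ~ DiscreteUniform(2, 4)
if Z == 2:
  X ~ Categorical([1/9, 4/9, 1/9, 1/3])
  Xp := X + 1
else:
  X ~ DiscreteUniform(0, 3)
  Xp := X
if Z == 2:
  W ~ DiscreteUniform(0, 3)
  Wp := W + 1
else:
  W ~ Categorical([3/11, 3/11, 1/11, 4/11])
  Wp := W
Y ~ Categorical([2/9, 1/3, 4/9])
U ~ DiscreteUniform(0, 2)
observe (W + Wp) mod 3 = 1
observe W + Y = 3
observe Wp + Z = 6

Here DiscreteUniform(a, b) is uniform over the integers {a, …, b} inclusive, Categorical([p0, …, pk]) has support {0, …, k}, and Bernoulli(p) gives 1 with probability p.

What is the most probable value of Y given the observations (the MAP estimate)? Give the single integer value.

argmax_v P(Y = v | obs) = 0

Enumerate traces; 24 have nonzero weight after conditioning:
  (Z=2, X=0, W=3, Y=0, U=0) weight 1/1458
  (Z=2, X=0, W=3, Y=0, U=1) weight 1/1458
  (Z=2, X=0, W=3, Y=0, U=2) weight 1/1458
  (Z=2, X=1, W=3, Y=0, U=0) weight 2/729
  (Z=2, X=1, W=3, Y=0, U=1) weight 2/729
  (Z=2, X=1, W=3, Y=0, U=2) weight 2/729
  (Z=2, X=2, W=3, Y=0, U=0) weight 1/1458
  (Z=2, X=2, W=3, Y=0, U=1) weight 1/1458
  (Z=4, X=0, W=2, Y=1, U=0) weight 1/1188
  … 15 more
Group by Y:
  weight(Y=0) = 1/54
  weight(Y=1) = 1/99
Total weight = 1/54 + 1/99 = 17/594
P(Y=0 | obs) = 1/54 / 17/594 = 11/17
P(Y=1 | obs) = 1/99 / 17/594 = 6/17
argmax = 0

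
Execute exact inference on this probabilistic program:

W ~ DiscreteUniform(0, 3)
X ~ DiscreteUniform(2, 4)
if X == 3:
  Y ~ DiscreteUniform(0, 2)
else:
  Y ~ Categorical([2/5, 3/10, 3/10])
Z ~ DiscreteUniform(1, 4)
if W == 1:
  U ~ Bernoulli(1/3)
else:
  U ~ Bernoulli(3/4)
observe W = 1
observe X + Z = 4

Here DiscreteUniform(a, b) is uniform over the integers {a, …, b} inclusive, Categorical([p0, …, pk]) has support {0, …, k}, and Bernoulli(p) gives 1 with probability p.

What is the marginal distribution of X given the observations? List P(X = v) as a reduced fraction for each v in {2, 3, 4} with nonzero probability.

P(X=2) = 1/2, P(X=3) = 1/2

Enumerate traces; 12 have nonzero weight after conditioning:
  (W=1, X=2, Y=0, Z=2, U=0) weight 1/180
  (W=1, X=2, Y=0, Z=2, U=1) weight 1/360
  (W=1, X=2, Y=1, Z=2, U=0) weight 1/240
  (W=1, X=2, Y=1, Z=2, U=1) weight 1/480
  (W=1, X=2, Y=2, Z=2, U=0) weight 1/240
  (W=1, X=2, Y=2, Z=2, U=1) weight 1/480
  (W=1, X=3, Y=0, Z=1, U=0) weight 1/216
  (W=1, X=3, Y=0, Z=1, U=1) weight 1/432
  … 4 more
Group by X:
  weight(X=2) = 1/48
  weight(X=3) = 1/48
Total weight = 1/48 + 1/48 = 1/24
P(X=2 | obs) = 1/48 / 1/24 = 1/2
P(X=3 | obs) = 1/48 / 1/24 = 1/2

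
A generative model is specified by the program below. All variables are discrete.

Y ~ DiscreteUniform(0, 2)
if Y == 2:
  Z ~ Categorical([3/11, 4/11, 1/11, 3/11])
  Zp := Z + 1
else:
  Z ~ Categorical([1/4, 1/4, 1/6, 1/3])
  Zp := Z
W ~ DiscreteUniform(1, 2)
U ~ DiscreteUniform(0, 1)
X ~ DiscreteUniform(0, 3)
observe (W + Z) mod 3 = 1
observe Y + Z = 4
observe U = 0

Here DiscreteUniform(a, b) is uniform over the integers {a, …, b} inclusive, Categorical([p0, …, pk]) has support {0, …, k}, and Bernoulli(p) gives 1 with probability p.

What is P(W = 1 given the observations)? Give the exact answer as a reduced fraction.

P(W = 1 | obs) = 11/14

Enumerate traces; 8 have nonzero weight after conditioning:
  (Y=1, Z=3, W=1, U=0, X=0) weight 1/144
  (Y=1, Z=3, W=1, U=0, X=1) weight 1/144
  (Y=1, Z=3, W=1, U=0, X=2) weight 1/144
  (Y=1, Z=3, W=1, U=0, X=3) weight 1/144
  (Y=2, Z=2, W=2, U=0, X=0) weight 1/528
  (Y=2, Z=2, W=2, U=0, X=1) weight 1/528
  (Y=2, Z=2, W=2, U=0, X=2) weight 1/528
  (Y=2, Z=2, W=2, U=0, X=3) weight 1/528
Group by W:
  weight(W=1) = 1/36
  weight(W=2) = 1/132
Total weight = 1/36 + 1/132 = 7/198
P(W=1 | obs) = 1/36 / 7/198 = 11/14
P(W=2 | obs) = 1/132 / 7/198 = 3/14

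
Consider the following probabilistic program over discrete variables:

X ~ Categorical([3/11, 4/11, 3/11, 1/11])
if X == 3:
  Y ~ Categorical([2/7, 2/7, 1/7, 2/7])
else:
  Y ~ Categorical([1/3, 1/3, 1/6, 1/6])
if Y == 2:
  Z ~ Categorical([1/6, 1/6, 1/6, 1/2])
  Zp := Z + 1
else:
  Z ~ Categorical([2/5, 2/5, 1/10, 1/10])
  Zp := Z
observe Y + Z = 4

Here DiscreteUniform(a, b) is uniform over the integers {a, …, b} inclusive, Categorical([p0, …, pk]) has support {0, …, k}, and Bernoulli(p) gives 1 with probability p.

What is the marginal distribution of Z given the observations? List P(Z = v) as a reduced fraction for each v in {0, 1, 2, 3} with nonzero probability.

Enumerate traces; 12 have nonzero weight after conditioning:
  (X=0, Y=1, Z=3) weight 1/110
  (X=0, Y=2, Z=2) weight 1/132
  (X=0, Y=3, Z=1) weight 1/55
  (X=1, Y=1, Z=3) weight 2/165
  (X=1, Y=2, Z=2) weight 1/99
  (X=1, Y=3, Z=1) weight 4/165
  (X=2, Y=1, Z=3) weight 1/110
  (X=2, Y=2, Z=2) weight 1/132
  … 4 more
Group by Z:
  weight(Z=1) = 82/1155
  weight(Z=2) = 19/693
  weight(Z=3) = 38/1155
Total weight = 82/1155 + 19/693 + 38/1155 = 13/99
P(Z=1 | obs) = 82/1155 / 13/99 = 246/455
P(Z=2 | obs) = 19/693 / 13/99 = 19/91
P(Z=3 | obs) = 38/1155 / 13/99 = 114/455

P(Z=1) = 246/455, P(Z=2) = 19/91, P(Z=3) = 114/455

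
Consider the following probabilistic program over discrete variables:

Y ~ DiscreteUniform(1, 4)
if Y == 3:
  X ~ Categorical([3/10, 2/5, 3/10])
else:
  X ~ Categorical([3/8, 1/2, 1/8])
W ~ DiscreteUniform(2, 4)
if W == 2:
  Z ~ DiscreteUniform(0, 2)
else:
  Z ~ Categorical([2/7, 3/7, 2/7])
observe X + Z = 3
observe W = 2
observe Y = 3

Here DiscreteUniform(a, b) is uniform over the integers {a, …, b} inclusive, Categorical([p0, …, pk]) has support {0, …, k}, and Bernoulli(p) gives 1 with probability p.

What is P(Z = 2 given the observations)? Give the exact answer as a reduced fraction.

Enumerate traces; 2 have nonzero weight after conditioning:
  (Y=3, X=1, W=2, Z=2) weight 1/90
  (Y=3, X=2, W=2, Z=1) weight 1/120
Group by Z:
  weight(Z=1) = 1/120
  weight(Z=2) = 1/90
Total weight = 1/120 + 1/90 = 7/360
P(Z=1 | obs) = 1/120 / 7/360 = 3/7
P(Z=2 | obs) = 1/90 / 7/360 = 4/7

P(Z = 2 | obs) = 4/7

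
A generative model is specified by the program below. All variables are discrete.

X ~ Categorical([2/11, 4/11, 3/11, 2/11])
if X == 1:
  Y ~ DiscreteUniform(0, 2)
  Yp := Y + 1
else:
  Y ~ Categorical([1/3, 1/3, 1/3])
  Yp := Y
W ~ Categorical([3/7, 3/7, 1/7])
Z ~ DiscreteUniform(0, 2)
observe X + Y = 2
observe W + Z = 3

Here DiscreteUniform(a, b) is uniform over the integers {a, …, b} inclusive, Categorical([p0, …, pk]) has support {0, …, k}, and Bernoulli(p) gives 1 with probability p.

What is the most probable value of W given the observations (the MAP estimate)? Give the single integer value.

Enumerate traces; 6 have nonzero weight after conditioning:
  (X=0, Y=2, W=1, Z=2) weight 2/231
  (X=0, Y=2, W=2, Z=1) weight 2/693
  (X=1, Y=1, W=1, Z=2) weight 4/231
  (X=1, Y=1, W=2, Z=1) weight 4/693
  (X=2, Y=0, W=1, Z=2) weight 1/77
  (X=2, Y=0, W=2, Z=1) weight 1/231
Group by W:
  weight(W=1) = 3/77
  weight(W=2) = 1/77
Total weight = 3/77 + 1/77 = 4/77
P(W=1 | obs) = 3/77 / 4/77 = 3/4
P(W=2 | obs) = 1/77 / 4/77 = 1/4
argmax = 1

argmax_v P(W = v | obs) = 1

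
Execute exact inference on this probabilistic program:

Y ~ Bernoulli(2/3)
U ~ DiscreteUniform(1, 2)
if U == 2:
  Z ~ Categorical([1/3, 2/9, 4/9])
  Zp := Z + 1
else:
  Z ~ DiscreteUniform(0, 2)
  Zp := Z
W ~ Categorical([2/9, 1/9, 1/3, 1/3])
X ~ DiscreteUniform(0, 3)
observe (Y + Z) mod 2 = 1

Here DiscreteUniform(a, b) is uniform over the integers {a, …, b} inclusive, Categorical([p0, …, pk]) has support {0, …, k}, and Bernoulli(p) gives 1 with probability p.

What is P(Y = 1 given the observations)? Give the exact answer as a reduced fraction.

Enumerate traces; 96 have nonzero weight after conditioning:
  (Y=0, U=1, Z=1, W=0, X=0) weight 1/324
  (Y=0, U=1, Z=1, W=0, X=1) weight 1/324
  (Y=0, U=1, Z=1, W=0, X=2) weight 1/324
  (Y=0, U=1, Z=1, W=0, X=3) weight 1/324
  (Y=0, U=1, Z=1, W=1, X=0) weight 1/648
  (Y=0, U=1, Z=1, W=1, X=1) weight 1/648
  (Y=0, U=1, Z=1, W=1, X=2) weight 1/648
  (Y=0, U=1, Z=1, W=1, X=3) weight 1/648
  (Y=1, U=1, Z=0, W=0, X=0) weight 1/162
  … 87 more
Group by Y:
  weight(Y=0) = 5/54
  weight(Y=1) = 13/27
Total weight = 5/54 + 13/27 = 31/54
P(Y=0 | obs) = 5/54 / 31/54 = 5/31
P(Y=1 | obs) = 13/27 / 31/54 = 26/31

P(Y = 1 | obs) = 26/31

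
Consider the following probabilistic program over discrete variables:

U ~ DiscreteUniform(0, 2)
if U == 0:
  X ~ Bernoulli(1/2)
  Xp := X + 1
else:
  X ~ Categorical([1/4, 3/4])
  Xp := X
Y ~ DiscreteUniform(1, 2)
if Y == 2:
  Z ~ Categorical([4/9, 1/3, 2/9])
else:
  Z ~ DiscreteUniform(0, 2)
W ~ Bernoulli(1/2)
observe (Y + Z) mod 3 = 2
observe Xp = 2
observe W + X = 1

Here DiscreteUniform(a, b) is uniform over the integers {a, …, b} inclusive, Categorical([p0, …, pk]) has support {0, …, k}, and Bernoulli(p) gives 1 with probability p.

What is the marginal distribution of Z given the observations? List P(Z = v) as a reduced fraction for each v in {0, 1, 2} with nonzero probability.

Enumerate traces; 2 have nonzero weight after conditioning:
  (U=0, X=1, Y=1, Z=1, W=0) weight 1/72
  (U=0, X=1, Y=2, Z=0, W=0) weight 1/54
Group by Z:
  weight(Z=0) = 1/54
  weight(Z=1) = 1/72
Total weight = 1/54 + 1/72 = 7/216
P(Z=0 | obs) = 1/54 / 7/216 = 4/7
P(Z=1 | obs) = 1/72 / 7/216 = 3/7

P(Z=0) = 4/7, P(Z=1) = 3/7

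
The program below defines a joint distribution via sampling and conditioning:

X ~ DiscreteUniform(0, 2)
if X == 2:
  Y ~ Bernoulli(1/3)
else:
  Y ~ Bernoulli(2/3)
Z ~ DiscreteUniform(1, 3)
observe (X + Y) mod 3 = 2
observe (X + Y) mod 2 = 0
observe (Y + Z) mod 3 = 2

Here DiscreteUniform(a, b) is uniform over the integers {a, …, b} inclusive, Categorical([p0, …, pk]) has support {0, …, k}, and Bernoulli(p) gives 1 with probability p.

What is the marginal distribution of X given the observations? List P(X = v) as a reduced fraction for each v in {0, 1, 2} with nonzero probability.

Enumerate traces; 2 have nonzero weight after conditioning:
  (X=1, Y=1, Z=1) weight 2/27
  (X=2, Y=0, Z=2) weight 2/27
Group by X:
  weight(X=1) = 2/27
  weight(X=2) = 2/27
Total weight = 2/27 + 2/27 = 4/27
P(X=1 | obs) = 2/27 / 4/27 = 1/2
P(X=2 | obs) = 2/27 / 4/27 = 1/2

P(X=1) = 1/2, P(X=2) = 1/2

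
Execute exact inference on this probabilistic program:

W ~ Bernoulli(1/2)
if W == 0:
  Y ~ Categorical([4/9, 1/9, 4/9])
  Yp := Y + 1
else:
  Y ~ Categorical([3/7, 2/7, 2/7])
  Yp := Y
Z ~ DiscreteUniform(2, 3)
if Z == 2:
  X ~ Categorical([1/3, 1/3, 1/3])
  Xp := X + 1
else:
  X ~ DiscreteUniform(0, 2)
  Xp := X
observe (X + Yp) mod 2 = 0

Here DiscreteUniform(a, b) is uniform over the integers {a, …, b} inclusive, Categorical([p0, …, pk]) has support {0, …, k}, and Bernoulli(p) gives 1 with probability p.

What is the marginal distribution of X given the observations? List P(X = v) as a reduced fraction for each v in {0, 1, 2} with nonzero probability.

P(X=0) = 26/89, P(X=1) = 37/89, P(X=2) = 26/89

Enumerate traces; 18 have nonzero weight after conditioning:
  (W=0, Y=0, Z=2, X=1) weight 1/27
  (W=0, Y=0, Z=3, X=1) weight 1/27
  (W=0, Y=1, Z=2, X=0) weight 1/108
  (W=0, Y=1, Z=2, X=2) weight 1/108
  (W=0, Y=1, Z=3, X=0) weight 1/108
  (W=0, Y=1, Z=3, X=2) weight 1/108
  (W=0, Y=2, Z=2, X=1) weight 1/27
  (W=0, Y=2, Z=3, X=1) weight 1/27
  … 10 more
Group by X:
  weight(X=0) = 26/189
  weight(X=1) = 37/189
  weight(X=2) = 26/189
Total weight = 26/189 + 37/189 + 26/189 = 89/189
P(X=0 | obs) = 26/189 / 89/189 = 26/89
P(X=1 | obs) = 37/189 / 89/189 = 37/89
P(X=2 | obs) = 26/189 / 89/189 = 26/89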